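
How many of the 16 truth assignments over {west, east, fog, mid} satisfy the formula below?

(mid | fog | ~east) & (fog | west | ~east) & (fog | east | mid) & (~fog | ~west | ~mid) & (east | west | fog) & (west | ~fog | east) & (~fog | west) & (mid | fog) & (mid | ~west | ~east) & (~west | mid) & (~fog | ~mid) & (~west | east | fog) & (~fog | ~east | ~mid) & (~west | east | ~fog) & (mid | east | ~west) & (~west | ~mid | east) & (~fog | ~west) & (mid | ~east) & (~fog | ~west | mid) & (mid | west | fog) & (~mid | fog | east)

There are 2^4 = 16 truth assignments over (west, east, fog, mid).
Check each against the 21 clauses (columns in the order west, east, fog, mid):
  F F F F  ✗ fails (fog | east | mid)
  F F F T  ✗ fails (east | west | fog)
  F F T F  ✗ fails (west | ~fog | east)
  F F T T  ✗ fails (west | ~fog | east)
  F T F F  ✗ fails (mid | fog | ~east)
  F T F T  ✗ fails (fog | west | ~east)
  F T T F  ✗ fails (~fog | west)
  F T T T  ✗ fails (~fog | west)
  T F F F  ✗ fails (fog | east | mid)
  T F F T  ✗ fails (~west | east | fog)
  T F T F  ✗ fails (~west | mid)
  T F T T  ✗ fails (~fog | ~west | ~mid)
  T T F F  ✗ fails (mid | fog | ~east)
  T T F T  ✓ satisfies all
  T T T F  ✗ fails (mid | ~west | ~east)
  T T T T  ✗ fails (~fog | ~west | ~mid)
1 of the 16 rows is a model.

1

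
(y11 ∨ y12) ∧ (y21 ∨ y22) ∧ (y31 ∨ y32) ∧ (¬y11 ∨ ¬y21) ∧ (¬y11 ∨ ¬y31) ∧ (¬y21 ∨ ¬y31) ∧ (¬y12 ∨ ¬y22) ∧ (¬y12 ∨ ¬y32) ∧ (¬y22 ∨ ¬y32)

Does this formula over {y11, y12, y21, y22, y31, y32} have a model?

Unsatisfiable

Try y11 = True.
From the singleton clause (¬y21), y21 = False.
From the singleton clause (y22), y22 = True.
From the singleton clause (¬y31), y31 = False.
From the singleton clause (y32), y32 = True.
That conflicts with the unit clause (¬y32).
So y11 must be the other value — set y11 = False.
From the singleton clause (y12), y12 = True.
From the singleton clause (¬y22), y22 = False.
From the singleton clause (y21), y21 = True.
From the singleton clause (¬y31), y31 = False.
From the singleton clause (y32), y32 = True.
That conflicts with the unit clause (¬y32).
Neither y11 = True nor y11 = False works.
No assignment satisfies every clause.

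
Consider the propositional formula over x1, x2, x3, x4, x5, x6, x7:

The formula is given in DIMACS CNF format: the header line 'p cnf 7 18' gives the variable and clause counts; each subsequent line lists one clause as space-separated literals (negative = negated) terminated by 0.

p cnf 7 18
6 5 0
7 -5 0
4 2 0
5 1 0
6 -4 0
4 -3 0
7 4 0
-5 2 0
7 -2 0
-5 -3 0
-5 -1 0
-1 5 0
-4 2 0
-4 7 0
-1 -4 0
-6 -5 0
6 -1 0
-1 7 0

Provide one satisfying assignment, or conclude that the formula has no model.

x1 ↦ False,  x2 ↦ True,  x3 ↦ False,  x4 ↦ False,  x5 ↦ True,  x6 ↦ False,  x7 ↦ True

Branch on x6: set x6 = False.
Unit clause (x5) forces x5 = True.
Unit clause (x7) forces x7 = True.
Unit clause (¬x4) forces x4 = False.
Unit clause (x2) forces x2 = True.
Unit clause (¬x3) forces x3 = False.
Unit clause (¬x1) forces x1 = False.
All clauses are satisfied.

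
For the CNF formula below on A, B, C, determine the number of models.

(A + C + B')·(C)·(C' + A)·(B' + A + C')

There are 2^3 = 8 truth assignments over (A, B, C).
Check each against the 4 clauses (columns in the order A, B, C):
  F F F  ✗ fails (C)
  F F T  ✗ fails (C' + A)
  F T F  ✗ fails (A + C + B')
  F T T  ✗ fails (C' + A)
  T F F  ✗ fails (C)
  T F T  ✓ satisfies all
  T T F  ✗ fails (C)
  T T T  ✓ satisfies all
2 of the 8 rows are models.

2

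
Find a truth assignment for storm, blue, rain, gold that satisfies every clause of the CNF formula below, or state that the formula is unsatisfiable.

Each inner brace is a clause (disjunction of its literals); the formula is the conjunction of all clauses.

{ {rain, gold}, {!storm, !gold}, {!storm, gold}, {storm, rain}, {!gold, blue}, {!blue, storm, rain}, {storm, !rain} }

UNSATISFIABLE

Case rain = true:
From the singleton clause (storm), storm = true.
From the singleton clause (!gold), gold = false.
But (gold) is also a unit clause — contradiction.
Backtrack on rain: now try rain = false.
From the singleton clause (gold), gold = true.
From the singleton clause (!storm), storm = false.
But (storm) is also a unit clause — contradiction.
Either choice for rain ends in contradiction.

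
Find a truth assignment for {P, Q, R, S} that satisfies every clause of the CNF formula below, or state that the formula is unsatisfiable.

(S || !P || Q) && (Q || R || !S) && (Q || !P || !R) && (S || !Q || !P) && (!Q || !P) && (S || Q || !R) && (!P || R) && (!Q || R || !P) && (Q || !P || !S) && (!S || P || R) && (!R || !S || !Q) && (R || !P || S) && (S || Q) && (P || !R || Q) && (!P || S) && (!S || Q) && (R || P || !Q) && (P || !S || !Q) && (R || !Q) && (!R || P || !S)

Try Q = true.
From the singleton clause (!P), P = false.
From the singleton clause (R), R = true.
From the singleton clause (!S), S = false.
This assignment satisfies each clause.

P ↦ false; Q ↦ true; R ↦ true; S ↦ false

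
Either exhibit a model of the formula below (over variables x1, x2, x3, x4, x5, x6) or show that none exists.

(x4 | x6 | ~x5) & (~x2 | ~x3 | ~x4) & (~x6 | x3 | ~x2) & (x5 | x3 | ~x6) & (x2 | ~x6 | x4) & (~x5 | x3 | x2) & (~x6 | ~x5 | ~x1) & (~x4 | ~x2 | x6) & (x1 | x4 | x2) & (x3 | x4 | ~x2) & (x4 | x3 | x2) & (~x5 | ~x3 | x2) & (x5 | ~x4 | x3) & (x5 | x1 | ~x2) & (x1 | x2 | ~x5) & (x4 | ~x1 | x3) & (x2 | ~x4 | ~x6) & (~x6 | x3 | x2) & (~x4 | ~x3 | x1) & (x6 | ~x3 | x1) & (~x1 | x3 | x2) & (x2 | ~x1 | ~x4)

x1: 1,  x2: 1,  x3: 1,  x4: 0,  x5: 0,  x6: 1

Case x4 = 0:
Case x6 = 1:
(x2) alone gives x2 = 1.
(x3) alone gives x3 = 1.
Case x5 = 0:
(x1) alone gives x1 = 1.
Every clause now holds.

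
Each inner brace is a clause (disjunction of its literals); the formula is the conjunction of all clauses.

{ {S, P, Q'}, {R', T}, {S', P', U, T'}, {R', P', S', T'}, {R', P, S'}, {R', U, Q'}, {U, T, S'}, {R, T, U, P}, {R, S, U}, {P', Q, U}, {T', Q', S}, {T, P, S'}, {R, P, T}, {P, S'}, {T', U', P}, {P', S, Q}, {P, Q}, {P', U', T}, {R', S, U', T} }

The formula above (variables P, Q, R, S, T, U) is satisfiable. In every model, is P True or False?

True

Suppose P = 0.
(S') alone gives S = 0.
(Q') alone gives Q = 0.
Now (Q) is unsatisfied and unit — conflict.
So every satisfying assignment has P = True.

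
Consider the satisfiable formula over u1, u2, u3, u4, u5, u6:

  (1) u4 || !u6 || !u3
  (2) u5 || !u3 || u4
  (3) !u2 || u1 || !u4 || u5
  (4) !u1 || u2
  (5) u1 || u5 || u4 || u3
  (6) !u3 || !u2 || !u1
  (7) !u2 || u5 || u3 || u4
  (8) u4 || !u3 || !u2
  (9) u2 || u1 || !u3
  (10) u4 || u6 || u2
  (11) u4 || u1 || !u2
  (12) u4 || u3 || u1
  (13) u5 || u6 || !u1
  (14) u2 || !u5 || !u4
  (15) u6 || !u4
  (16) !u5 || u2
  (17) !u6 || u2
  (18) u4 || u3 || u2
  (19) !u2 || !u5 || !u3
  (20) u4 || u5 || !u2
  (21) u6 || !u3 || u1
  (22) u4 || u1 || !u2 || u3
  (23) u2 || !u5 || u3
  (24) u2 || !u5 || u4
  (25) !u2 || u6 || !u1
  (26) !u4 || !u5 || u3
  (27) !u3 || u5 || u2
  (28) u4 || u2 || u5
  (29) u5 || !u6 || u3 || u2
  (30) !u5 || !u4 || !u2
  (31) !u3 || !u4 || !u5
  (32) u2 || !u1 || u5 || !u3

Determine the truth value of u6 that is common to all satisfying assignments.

True

Suppose u6 = false.
(!u4) alone gives u4 = false.
(u2) alone gives u2 = true.
(!u3) alone gives u3 = false.
(u5) alone gives u5 = true.
(u1) alone gives u1 = true.
Now (!u1) is unsatisfied and unit — conflict.
So every satisfying assignment has u6 = True.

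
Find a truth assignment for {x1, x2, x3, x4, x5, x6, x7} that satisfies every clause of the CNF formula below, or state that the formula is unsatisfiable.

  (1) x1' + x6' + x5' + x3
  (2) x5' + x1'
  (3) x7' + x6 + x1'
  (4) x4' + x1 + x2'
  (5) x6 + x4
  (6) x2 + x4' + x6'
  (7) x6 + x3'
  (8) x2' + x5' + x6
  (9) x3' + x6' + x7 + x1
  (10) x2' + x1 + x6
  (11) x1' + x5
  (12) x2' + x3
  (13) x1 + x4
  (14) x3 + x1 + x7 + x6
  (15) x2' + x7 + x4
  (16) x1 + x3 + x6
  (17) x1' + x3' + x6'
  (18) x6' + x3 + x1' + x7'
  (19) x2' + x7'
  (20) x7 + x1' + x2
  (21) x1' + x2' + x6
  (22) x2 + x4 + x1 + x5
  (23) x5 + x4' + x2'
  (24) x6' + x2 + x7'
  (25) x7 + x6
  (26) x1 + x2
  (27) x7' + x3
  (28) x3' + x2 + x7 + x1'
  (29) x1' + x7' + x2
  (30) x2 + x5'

UNSATISFIABLE

Suppose x5 = 0.
(x1') alone gives x1 = 0.
(x4) alone gives x4 = 1.
(x2') alone gives x2 = 0.
Now (x2) is unsatisfied and unit — conflict.
Backtrack on x5: now try x5 = 1.
(x1') alone gives x1 = 0.
(x4) alone gives x4 = 1.
(x2') alone gives x2 = 0.
Now (x2) is unsatisfied and unit — conflict.
Neither x5 = 1 nor x5 = 0 works.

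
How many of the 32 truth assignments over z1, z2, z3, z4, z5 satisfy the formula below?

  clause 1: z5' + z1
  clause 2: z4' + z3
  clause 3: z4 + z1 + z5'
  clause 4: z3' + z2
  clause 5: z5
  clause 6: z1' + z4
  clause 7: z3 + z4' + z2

There are 2^5 = 32 truth assignments over (z1, z2, z3, z4, z5).
Split on z4. With z4 = 1, the clauses containing z4 are satisfied and z4' drops from the rest; 1 of the 2^4 = 16 assignments to the other variables satisfy what remains.
With z4 = 0, by the same count on the reduced clause set, 0 assignments work.
(One model: z1=T, z2=T, z3=T, z4=T, z5=T.)
Total: 1 + 0 = 1.

1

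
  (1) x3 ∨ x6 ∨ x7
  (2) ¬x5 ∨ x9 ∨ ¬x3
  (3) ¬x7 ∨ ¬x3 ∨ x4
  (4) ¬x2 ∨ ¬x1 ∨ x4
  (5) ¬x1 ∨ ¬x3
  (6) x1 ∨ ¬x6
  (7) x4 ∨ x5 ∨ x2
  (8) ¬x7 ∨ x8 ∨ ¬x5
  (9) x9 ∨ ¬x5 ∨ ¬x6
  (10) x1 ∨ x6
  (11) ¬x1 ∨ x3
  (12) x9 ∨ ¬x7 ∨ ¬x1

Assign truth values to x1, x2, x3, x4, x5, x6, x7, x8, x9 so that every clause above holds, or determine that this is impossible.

UNSATISFIABLE

Suppose x1 = False.
From the singleton clause (¬x6), x6 = False.
Now (x6) is unsatisfied and unit — conflict.
Undo x1 and try x1 = True.
From the singleton clause (¬x3), x3 = False.
Now (x3) is unsatisfied and unit — conflict.
Both values of x1 lead to a conflict.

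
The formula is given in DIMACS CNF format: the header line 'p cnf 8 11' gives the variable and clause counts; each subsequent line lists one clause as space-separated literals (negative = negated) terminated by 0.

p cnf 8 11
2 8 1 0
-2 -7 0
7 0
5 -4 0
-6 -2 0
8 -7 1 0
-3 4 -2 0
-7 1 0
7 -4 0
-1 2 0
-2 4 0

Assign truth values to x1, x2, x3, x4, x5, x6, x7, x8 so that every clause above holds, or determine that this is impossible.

UNSATISFIABLE

(x7) alone gives x7 = True.
(¬x2) alone gives x2 = False.
(x1) alone gives x1 = True.
But (¬x1) is also a unit clause — contradiction.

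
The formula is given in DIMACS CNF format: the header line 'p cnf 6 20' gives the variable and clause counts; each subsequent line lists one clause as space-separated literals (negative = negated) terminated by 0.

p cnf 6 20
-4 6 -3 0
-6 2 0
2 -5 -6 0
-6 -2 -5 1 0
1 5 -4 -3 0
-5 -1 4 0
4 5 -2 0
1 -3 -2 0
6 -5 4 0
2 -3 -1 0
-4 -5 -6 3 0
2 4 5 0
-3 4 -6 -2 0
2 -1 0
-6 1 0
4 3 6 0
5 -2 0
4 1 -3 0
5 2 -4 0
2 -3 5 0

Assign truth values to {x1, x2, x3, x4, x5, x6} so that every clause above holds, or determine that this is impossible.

Try x6 = True.
(x2) alone gives x2 = True.
(x1) alone gives x1 = True.
(x5) alone gives x5 = True.
(x4) alone gives x4 = True.
(x3) alone gives x3 = True.
Every clause now holds.

x1 ↦ True,  x2 ↦ True,  x3 ↦ True,  x4 ↦ True,  x5 ↦ True,  x6 ↦ True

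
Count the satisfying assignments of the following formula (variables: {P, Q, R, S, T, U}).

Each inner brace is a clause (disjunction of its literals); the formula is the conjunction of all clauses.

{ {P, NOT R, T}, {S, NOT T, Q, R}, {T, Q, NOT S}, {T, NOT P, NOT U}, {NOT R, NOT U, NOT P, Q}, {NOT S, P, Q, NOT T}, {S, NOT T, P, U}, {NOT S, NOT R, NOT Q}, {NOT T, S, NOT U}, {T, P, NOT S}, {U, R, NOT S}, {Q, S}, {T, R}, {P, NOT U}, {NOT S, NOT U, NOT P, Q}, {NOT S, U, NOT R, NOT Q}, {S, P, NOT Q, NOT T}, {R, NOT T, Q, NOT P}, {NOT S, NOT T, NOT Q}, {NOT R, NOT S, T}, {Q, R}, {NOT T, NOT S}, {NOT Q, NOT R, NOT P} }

1

There are 2^6 = 64 truth assignments over (P, Q, R, S, T, U).
Split on R. With R = true, the clauses containing R are satisfied and NOT R drops from the rest; 0 of the 2^5 = 32 assignments to the other variables satisfy what remains.
With R = false, by the same count on the reduced clause set, 1 assignment works.
(One model: P=T, Q=T, R=F, S=F, T=T, U=F.)
Total: 0 + 1 = 1.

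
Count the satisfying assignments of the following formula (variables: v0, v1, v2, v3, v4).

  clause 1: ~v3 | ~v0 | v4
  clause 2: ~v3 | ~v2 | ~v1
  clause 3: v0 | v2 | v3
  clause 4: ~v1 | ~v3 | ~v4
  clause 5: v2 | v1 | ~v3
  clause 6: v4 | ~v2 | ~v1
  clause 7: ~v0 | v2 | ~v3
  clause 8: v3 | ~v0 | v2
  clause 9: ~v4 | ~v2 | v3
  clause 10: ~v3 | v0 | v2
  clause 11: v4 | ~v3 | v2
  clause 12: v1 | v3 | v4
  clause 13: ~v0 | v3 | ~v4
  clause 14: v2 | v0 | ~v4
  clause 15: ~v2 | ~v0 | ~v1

There are 2^5 = 32 truth assignments over (v0, v1, v2, v3, v4).
Split on v3. With v3 = 1, the clauses containing v3 are satisfied and ~v3 drops from the rest; 3 of the 2^4 = 16 assignments to the other variables satisfy what remains.
With v3 = 0, by the same count on the reduced clause set, 0 assignments work.
Total: 3 + 0 = 3.

3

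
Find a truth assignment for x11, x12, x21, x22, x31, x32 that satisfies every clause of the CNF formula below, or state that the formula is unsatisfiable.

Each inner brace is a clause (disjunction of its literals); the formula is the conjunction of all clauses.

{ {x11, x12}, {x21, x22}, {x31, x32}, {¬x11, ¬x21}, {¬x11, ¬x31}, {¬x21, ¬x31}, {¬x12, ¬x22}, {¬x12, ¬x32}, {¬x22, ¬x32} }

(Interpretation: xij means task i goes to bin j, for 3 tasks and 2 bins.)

UNSATISFIABLE

Branch on x11: set x11 = True.
Unit clause (¬x21) forces x21 = False.
Unit clause (x22) forces x22 = True.
Unit clause (¬x31) forces x31 = False.
Unit clause (x32) forces x32 = True.
That conflicts with the unit clause (¬x32).
Backtrack on x11: now try x11 = False.
Unit clause (x12) forces x12 = True.
Unit clause (¬x22) forces x22 = False.
Unit clause (x21) forces x21 = True.
Unit clause (¬x31) forces x31 = False.
Unit clause (x32) forces x32 = True.
That conflicts with the unit clause (¬x32).
Both values of x11 lead to a conflict.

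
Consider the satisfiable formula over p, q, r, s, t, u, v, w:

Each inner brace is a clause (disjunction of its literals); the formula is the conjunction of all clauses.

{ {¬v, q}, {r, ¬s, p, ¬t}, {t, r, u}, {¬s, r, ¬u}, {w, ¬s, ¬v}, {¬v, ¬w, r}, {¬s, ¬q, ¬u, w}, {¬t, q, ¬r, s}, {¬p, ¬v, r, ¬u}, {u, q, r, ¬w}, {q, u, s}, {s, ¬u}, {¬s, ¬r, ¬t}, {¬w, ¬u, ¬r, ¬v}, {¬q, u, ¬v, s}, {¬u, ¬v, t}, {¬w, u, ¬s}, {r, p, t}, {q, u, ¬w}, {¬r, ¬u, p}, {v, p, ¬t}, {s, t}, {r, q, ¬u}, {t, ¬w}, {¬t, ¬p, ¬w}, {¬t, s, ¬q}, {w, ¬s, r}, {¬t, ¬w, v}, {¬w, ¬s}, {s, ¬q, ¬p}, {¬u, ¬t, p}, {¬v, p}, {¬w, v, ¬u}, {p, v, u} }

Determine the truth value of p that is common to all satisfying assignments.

Suppose p = False.
(¬v) alone gives v = False.
(¬t) alone gives t = False.
(r) alone gives r = True.
(¬u) alone gives u = False.
That conflicts with the unit clause (u).
So every satisfying assignment has p = True.

True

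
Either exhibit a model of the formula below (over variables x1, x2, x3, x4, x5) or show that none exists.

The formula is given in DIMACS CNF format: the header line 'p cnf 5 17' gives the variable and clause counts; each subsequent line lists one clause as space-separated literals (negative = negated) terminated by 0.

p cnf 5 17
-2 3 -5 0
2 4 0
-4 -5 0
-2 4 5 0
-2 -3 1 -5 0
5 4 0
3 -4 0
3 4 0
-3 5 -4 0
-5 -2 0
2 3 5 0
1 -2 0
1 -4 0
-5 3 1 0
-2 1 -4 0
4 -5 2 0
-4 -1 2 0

Case x2 = True:
The clause (¬x5) is unit, so x5 = False.
The clause (x4) is unit, so x4 = True.
The clause (x3) is unit, so x3 = True.
But (¬x3) is also a unit clause — contradiction.
Backtrack on x2: now try x2 = False.
The clause (x4) is unit, so x4 = True.
The clause (¬x5) is unit, so x5 = False.
The clause (x3) is unit, so x3 = True.
But (¬x3) is also a unit clause — contradiction.
Both values of x2 lead to a conflict.

UNSATISFIABLE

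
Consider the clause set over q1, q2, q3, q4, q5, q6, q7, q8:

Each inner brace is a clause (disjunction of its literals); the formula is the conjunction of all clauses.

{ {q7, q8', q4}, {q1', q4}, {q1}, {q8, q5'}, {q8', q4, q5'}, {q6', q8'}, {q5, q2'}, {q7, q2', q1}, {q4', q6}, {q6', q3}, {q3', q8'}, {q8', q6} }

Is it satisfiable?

From the singleton clause (q1), q1 = 1.
From the singleton clause (q4), q4 = 1.
From the singleton clause (q6), q6 = 1.
From the singleton clause (q8'), q8 = 0.
From the singleton clause (q5'), q5 = 0.
From the singleton clause (q2'), q2 = 0.
From the singleton clause (q3), q3 = 1.
No clause remains; q7 is free.
A satisfying assignment: q1: 1,  q2: 0,  q3: 1,  q4: 1,  q5: 0,  q6: 1,  q7: 0,  q8: 0.

Satisfiable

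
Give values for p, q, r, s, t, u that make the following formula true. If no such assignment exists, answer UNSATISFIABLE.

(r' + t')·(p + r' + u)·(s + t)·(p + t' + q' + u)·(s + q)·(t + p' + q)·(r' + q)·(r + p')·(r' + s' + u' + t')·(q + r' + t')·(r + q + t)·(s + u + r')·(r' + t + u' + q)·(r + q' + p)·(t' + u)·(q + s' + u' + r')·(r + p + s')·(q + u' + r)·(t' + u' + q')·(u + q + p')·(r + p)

p=1,  q=1,  r=1,  s=1,  t=0,  u=0

Branch on r: set r = 1.
Unit clause (t') forces t = 0.
Unit clause (s) forces s = 1.
Unit clause (q) forces q = 1.
Branch on p: set p = 1.
All clauses hold; u can take either value.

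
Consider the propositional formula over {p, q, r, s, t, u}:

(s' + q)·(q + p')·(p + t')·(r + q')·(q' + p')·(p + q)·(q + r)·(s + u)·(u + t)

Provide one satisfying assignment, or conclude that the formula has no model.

Branch on s: set s = 1.
From the singleton clause (q), q = 1.
From the singleton clause (r), r = 1.
From the singleton clause (p'), p = 0.
From the singleton clause (t'), t = 0.
From the singleton clause (u), u = 1.
This assignment satisfies each clause.

p=0; q=1; r=1; s=1; t=0; u=1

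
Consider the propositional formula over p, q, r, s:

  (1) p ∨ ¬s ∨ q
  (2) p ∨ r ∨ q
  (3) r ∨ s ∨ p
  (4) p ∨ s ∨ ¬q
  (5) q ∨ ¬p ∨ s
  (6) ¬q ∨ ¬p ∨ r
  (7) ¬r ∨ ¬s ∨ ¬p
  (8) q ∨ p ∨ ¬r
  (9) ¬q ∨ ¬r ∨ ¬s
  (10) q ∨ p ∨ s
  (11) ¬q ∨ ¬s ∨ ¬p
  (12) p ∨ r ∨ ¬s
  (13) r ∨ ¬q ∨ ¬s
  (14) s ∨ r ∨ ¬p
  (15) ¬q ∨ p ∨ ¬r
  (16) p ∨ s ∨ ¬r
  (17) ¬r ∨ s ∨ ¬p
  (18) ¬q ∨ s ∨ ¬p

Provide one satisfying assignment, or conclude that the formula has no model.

Try p = True.
Try q = False.
From the singleton clause (s), s = True.
From the singleton clause (¬r), r = False.
This assignment satisfies each clause.

p=True; q=False; r=False; s=True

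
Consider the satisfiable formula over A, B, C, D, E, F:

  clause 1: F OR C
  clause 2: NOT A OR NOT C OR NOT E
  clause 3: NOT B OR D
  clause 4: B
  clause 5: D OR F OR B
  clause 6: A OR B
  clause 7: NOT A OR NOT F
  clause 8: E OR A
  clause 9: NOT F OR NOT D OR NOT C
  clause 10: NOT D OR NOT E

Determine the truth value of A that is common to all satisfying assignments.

Suppose A = false.
(B) alone gives B = true.
(D) alone gives D = true.
(E) alone gives E = true.
But (NOT E) is also a unit clause — contradiction.
So every satisfying assignment has A = True.

True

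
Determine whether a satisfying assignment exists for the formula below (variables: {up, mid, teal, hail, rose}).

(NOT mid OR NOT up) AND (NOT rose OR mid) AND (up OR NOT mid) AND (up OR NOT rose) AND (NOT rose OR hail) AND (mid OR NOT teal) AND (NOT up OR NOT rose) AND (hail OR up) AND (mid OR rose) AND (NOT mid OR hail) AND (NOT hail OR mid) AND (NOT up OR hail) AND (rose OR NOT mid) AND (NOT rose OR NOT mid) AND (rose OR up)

Try mid = false.
Unit clause (NOT rose) forces rose = false.
But (rose) is also a unit clause — contradiction.
So mid must be the other value — set mid = true.
Unit clause (NOT up) forces up = false.
But (up) is also a unit clause — contradiction.
Either choice for mid ends in contradiction.
No assignment satisfies every clause.

No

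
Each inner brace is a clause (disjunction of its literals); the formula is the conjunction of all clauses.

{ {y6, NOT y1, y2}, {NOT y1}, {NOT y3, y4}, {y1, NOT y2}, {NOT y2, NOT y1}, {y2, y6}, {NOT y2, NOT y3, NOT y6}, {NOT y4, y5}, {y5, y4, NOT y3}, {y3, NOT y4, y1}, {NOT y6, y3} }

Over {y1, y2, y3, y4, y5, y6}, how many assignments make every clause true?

There are 2^6 = 64 truth assignments over (y1, y2, y3, y4, y5, y6).
Split on y4. With y4 = true, the clauses containing y4 are satisfied and NOT y4 drops from the rest; 1 of the 2^5 = 32 assignments to the other variables satisfy what remains.
With y4 = false, by the same count on the reduced clause set, 0 assignments work.
(One model: y1=F, y2=F, y3=T, y4=T, y5=T, y6=T.)
Total: 1 + 0 = 1.

1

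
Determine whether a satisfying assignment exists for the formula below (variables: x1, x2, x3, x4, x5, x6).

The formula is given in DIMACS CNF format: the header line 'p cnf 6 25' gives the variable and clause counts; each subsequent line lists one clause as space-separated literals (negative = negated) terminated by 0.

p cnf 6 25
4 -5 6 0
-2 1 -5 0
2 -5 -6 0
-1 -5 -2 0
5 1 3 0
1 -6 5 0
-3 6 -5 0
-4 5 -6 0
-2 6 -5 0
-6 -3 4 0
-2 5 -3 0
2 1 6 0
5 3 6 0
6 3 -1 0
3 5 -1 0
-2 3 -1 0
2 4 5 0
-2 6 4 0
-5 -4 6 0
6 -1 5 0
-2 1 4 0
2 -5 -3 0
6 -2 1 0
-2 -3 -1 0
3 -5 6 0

Branch on x4: set x4 = True.
Branch on x5: set x5 = True.
Unit clause (x6) forces x6 = True.
Unit clause (x2) forces x2 = True.
Unit clause (x1) forces x1 = True.
But (¬x1) is also a unit clause — contradiction.
Backtrack on x5: now try x5 = False.
Unit clause (¬x6) forces x6 = False.
Unit clause (x3) forces x3 = True.
Unit clause (¬x2) forces x2 = False.
Unit clause (x1) forces x1 = True.
But (¬x1) is also a unit clause — contradiction.
Neither x5 = True nor x5 = False works.
Backtrack on x4: now try x4 = False.
Branch on x5: set x5 = False.
Unit clause (x2) forces x2 = True.
Unit clause (¬x3) forces x3 = False.
Unit clause (x1) forces x1 = True.
But (¬x1) is also a unit clause — contradiction.
Backtrack on x5: now try x5 = True.
Unit clause (x6) forces x6 = True.
Unit clause (x2) forces x2 = True.
Unit clause (x1) forces x1 = True.
But (¬x1) is also a unit clause — contradiction.
Neither x5 = True nor x5 = False works.
Neither x4 = True nor x4 = False works.
No assignment satisfies every clause.

No, unsatisfiable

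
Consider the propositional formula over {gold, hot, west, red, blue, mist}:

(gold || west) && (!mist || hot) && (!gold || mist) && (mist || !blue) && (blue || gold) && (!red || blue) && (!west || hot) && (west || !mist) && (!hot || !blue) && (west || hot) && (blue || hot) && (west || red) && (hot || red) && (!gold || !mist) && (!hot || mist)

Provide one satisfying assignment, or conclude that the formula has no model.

UNSATISFIABLE

Branch on gold: set gold = true.
The clause (mist) is unit, so mist = true.
Now (!mist) is unsatisfied and unit — conflict.
Backtrack on gold: now try gold = false.
The clause (west) is unit, so west = true.
The clause (blue) is unit, so blue = true.
The clause (mist) is unit, so mist = true.
The clause (hot) is unit, so hot = true.
Now (!hot) is unsatisfied and unit — conflict.
Neither gold = true nor gold = false works.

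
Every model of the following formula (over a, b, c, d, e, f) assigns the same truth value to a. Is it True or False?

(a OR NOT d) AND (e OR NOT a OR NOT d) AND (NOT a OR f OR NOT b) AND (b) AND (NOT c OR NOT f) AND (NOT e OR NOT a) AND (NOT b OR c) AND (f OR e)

Suppose a = true.
The clause (b) is unit, so b = true.
The clause (f) is unit, so f = true.
The clause (NOT c) is unit, so c = false.
But (c) is also a unit clause — contradiction.
So every satisfying assignment has a = False.

False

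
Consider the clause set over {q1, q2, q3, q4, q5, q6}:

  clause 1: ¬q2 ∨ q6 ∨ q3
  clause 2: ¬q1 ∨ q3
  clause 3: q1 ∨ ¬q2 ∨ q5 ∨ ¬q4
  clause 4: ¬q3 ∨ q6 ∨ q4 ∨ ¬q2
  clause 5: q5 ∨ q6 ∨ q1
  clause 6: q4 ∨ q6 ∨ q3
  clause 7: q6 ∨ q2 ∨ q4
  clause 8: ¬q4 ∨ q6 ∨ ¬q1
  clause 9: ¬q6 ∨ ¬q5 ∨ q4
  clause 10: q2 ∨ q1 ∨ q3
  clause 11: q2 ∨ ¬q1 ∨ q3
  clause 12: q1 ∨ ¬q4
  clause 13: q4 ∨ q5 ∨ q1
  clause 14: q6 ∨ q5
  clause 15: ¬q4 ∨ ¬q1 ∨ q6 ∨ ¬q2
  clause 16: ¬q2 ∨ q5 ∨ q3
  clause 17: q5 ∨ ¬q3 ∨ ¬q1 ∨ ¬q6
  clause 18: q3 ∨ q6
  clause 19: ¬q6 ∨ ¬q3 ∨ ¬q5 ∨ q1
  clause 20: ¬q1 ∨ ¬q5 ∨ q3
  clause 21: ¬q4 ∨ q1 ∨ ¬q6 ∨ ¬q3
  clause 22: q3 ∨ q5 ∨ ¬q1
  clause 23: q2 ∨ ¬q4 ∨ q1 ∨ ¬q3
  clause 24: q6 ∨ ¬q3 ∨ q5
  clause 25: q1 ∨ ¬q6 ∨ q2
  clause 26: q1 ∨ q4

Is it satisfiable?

Try q1 = True.
The clause (q3) is unit, so q3 = True.
Try q4 = True.
The clause (q6) is unit, so q6 = True.
The clause (q5) is unit, so q5 = True.
Every clause is now satisfied; q2 is unconstrained.
A satisfying assignment: q1 ↦ True; q2 ↦ False; q3 ↦ True; q4 ↦ True; q5 ↦ True; q6 ↦ True.

Yes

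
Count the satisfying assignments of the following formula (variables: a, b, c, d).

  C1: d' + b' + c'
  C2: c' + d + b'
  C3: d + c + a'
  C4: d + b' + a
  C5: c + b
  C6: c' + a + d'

5

There are 2^4 = 16 truth assignments over (a, b, c, d).
Check each against the 6 clauses (columns in the order a, b, c, d):
  F F F F  ✗ fails (c + b)
  F F F T  ✗ fails (c + b)
  F F T F  ✓ satisfies all
  F F T T  ✗ fails (c' + a + d')
  F T F F  ✗ fails (d + b' + a)
  F T F T  ✓ satisfies all
  F T T F  ✗ fails (c' + d + b')
  F T T T  ✗ fails (d' + b' + c')
  T F F F  ✗ fails (d + c + a')
  T F F T  ✗ fails (c + b)
  T F T F  ✓ satisfies all
  T F T T  ✓ satisfies all
  T T F F  ✗ fails (d + c + a')
  T T F T  ✓ satisfies all
  T T T F  ✗ fails (c' + d + b')
  T T T T  ✗ fails (d' + b' + c')
5 of the 16 rows are models.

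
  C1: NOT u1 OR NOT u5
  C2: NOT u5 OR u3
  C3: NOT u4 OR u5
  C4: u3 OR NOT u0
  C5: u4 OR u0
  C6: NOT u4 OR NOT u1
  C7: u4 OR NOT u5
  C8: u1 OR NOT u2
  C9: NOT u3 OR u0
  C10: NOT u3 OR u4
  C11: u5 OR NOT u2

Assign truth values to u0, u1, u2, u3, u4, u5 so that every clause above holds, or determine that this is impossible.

Try u1 = false.
From the singleton clause (NOT u2), u2 = false.
Try u5 = true.
From the singleton clause (u3), u3 = true.
From the singleton clause (u4), u4 = true.
From the singleton clause (u0), u0 = true.
Every clause now holds.

u0=true; u1=false; u2=false; u3=true; u4=true; u5=true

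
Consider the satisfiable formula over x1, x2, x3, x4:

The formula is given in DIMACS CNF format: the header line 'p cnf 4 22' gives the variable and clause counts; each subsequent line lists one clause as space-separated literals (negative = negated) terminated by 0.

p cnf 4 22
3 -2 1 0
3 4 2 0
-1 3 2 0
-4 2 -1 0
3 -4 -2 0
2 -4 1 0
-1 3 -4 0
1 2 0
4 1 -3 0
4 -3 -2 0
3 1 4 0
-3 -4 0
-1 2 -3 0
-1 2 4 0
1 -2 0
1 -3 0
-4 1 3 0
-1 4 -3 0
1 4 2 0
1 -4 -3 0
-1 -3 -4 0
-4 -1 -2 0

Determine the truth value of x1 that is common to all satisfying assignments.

True

Suppose x1 = False.
Unit clause (x2) forces x2 = True.
But (¬x2) is also a unit clause — contradiction.
So every satisfying assignment has x1 = True.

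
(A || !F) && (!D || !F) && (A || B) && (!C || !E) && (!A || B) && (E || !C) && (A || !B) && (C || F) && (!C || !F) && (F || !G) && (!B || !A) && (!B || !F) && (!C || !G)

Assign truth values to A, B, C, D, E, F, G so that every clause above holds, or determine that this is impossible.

UNSATISFIABLE

Try A = true.
From the singleton clause (B), B = true.
But (!B) is also a unit clause — contradiction.
Backtrack on A: now try A = false.
From the singleton clause (!F), F = false.
From the singleton clause (B), B = true.
But (!B) is also a unit clause — contradiction.
Both values of A lead to a conflict.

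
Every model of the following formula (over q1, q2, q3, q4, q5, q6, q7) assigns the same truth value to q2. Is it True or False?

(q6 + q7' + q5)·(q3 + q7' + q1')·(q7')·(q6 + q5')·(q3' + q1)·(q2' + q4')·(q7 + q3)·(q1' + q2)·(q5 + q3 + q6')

True

Suppose q2 = 0.
(q7') alone gives q7 = 0.
(q3) alone gives q3 = 1.
(q1) alone gives q1 = 1.
That conflicts with the unit clause (q1').
So every satisfying assignment has q2 = True.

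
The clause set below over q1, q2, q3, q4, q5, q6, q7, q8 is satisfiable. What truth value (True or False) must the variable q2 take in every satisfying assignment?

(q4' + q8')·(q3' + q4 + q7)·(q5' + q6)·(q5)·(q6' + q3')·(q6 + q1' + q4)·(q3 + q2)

True

Suppose q2 = 0.
The clause (q5) is unit, so q5 = 1.
The clause (q6) is unit, so q6 = 1.
The clause (q3') is unit, so q3 = 0.
Now (q3) is unsatisfied and unit — conflict.
So every satisfying assignment has q2 = True.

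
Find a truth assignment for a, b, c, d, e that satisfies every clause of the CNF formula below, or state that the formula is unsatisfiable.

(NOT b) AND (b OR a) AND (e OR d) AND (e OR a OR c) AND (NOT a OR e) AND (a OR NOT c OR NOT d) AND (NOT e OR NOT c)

(NOT b) alone gives b = false.
(a) alone gives a = true.
(e) alone gives e = true.
(NOT c) alone gives c = false.
No clause remains; d is free.

a=true; b=false; c=false; d=true; e=true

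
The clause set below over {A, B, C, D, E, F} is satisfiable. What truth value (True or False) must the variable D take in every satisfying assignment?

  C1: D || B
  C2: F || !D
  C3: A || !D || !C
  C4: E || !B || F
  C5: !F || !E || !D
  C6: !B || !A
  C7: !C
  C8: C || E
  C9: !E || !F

False

Suppose D = true.
Unit clause (F) forces F = true.
Unit clause (!E) forces E = false.
Unit clause (!C) forces C = false.
That conflicts with the unit clause (C).
So every satisfying assignment has D = False.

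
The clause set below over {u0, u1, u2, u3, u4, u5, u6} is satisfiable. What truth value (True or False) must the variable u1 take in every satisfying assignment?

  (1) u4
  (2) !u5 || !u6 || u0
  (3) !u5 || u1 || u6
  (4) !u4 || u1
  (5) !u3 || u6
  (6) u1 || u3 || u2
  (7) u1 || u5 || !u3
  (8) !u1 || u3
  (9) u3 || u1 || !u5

Suppose u1 = false.
Unit clause (u4) forces u4 = true.
But (!u4) is also a unit clause — contradiction.
So every satisfying assignment has u1 = True.

True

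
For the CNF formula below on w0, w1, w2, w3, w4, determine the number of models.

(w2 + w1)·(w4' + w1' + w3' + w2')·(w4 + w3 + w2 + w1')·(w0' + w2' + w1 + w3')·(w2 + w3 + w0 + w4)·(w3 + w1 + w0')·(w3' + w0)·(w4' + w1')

6

There are 2^5 = 32 truth assignments over (w0, w1, w2, w3, w4).
Split on w4. With w4 = 1, the clauses containing w4 are satisfied and w4' drops from the rest; 1 of the 2^4 = 16 assignments to the other variables satisfy what remains.
With w4 = 0, by the same count on the reduced clause set, 5 assignments work.
(One model: w0=F, w1=F, w2=T, w3=F, w4=F.)
Total: 1 + 5 = 6.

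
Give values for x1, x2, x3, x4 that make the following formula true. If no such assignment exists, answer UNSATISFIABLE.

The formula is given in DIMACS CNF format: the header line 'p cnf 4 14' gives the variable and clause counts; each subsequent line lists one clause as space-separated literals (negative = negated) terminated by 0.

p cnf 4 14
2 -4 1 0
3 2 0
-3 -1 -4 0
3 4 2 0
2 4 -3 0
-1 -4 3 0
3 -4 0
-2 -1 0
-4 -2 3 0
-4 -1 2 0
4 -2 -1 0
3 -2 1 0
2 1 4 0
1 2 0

x1: False, x2: True, x3: True, x4: False

Case x3 = True:
Case x1 = False:
From the singleton clause (x2), x2 = True.
No clause remains; x4 is free.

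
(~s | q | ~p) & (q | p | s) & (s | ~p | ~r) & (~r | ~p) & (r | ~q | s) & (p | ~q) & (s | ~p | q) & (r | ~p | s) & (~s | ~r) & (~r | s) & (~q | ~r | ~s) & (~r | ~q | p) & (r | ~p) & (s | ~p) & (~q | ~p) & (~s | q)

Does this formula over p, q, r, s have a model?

Unsatisfiable

Branch on r: set r = 0.
The clause (~p) is unit, so p = 0.
The clause (~q) is unit, so q = 0.
The clause (s) is unit, so s = 1.
That conflicts with the unit clause (~s).
So r must be the other value — set r = 1.
The clause (~p) is unit, so p = 0.
The clause (~q) is unit, so q = 0.
The clause (s) is unit, so s = 1.
That conflicts with the unit clause (~s).
Either choice for r ends in contradiction.
No assignment satisfies every clause.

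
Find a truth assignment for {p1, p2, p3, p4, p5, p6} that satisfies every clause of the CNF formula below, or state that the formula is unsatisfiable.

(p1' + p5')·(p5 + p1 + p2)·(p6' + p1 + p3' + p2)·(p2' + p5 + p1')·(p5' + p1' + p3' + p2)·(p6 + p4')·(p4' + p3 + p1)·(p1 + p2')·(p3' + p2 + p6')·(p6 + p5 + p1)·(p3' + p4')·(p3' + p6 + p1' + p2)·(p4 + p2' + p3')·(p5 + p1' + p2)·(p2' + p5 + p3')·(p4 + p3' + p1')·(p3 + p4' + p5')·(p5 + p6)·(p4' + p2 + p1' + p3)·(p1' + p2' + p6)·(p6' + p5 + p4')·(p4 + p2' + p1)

Try p1 = 0.
The clause (p2') is unit, so p2 = 0.
The clause (p5) is unit, so p5 = 1.
Try p6 = 0.
The clause (p4') is unit, so p4 = 0.
All clauses hold; p3 can take either value.

p1 ↦ 0; p2 ↦ 0; p3 ↦ 1; p4 ↦ 0; p5 ↦ 1; p6 ↦ 0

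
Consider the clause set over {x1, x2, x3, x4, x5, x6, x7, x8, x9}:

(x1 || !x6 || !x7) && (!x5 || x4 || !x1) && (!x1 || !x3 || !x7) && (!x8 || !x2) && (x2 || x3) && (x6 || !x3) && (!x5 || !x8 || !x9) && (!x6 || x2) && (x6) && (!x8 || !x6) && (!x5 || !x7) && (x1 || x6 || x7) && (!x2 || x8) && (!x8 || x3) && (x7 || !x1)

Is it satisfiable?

No

The clause (x6) is unit, so x6 = true.
The clause (x2) is unit, so x2 = true.
The clause (!x8) is unit, so x8 = false.
But (x8) is also a unit clause — contradiction.
No assignment satisfies every clause.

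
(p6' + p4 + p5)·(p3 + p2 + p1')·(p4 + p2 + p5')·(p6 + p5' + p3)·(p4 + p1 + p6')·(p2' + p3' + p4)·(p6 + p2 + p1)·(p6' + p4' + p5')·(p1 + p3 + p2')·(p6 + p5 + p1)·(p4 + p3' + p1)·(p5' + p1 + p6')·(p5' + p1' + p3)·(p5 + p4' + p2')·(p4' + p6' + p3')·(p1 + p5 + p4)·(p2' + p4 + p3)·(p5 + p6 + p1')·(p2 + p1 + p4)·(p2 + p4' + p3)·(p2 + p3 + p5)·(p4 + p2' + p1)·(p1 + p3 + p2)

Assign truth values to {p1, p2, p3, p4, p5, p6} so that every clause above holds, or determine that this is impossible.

Case p6 = 0:
Case p5 = 1:
Unit clause (p3) forces p3 = 1.
Case p4 = 1:
Case p2 = 0:
Unit clause (p1) forces p1 = 1.
All clauses are satisfied.

p1=1; p2=0; p3=1; p4=1; p5=1; p6=0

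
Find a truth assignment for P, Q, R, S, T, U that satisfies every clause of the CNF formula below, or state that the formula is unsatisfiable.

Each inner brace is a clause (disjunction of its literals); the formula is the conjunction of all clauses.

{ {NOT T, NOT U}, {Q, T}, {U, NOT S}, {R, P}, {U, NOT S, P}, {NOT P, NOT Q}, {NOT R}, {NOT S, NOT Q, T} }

P: true,  Q: false,  R: false,  S: false,  T: true,  U: false

From the singleton clause (NOT R), R = false.
From the singleton clause (P), P = true.
From the singleton clause (NOT Q), Q = false.
From the singleton clause (T), T = true.
From the singleton clause (NOT U), U = false.
From the singleton clause (NOT S), S = false.
All clauses are satisfied.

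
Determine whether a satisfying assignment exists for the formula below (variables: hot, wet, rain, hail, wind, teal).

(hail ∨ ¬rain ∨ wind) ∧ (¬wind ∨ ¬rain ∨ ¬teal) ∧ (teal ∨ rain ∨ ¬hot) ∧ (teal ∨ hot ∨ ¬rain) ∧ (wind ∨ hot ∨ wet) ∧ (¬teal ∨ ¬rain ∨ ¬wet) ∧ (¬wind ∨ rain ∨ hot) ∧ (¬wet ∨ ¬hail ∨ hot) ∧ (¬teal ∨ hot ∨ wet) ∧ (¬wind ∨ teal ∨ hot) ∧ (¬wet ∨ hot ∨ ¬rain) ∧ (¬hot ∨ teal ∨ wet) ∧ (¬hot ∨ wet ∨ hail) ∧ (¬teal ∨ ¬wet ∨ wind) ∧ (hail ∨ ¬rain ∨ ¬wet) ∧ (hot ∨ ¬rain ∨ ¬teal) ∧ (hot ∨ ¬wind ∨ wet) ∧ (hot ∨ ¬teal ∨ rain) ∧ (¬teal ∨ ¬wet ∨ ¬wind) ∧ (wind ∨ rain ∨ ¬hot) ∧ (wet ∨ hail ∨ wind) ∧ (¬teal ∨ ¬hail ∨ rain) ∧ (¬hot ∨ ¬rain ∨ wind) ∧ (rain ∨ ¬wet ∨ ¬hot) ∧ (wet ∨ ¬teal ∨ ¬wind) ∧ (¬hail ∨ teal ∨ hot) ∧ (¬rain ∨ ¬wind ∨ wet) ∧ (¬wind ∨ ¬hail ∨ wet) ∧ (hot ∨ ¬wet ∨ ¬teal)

Yes, satisfiable

Suppose hail = True.
Suppose wet = True.
(hot) alone gives hot = True.
(rain) alone gives rain = True.
(¬teal) alone gives teal = False.
(wind) alone gives wind = True.
Every clause now holds.
A satisfying assignment: hot ↦ True,  wet ↦ True,  rain ↦ True,  hail ↦ True,  wind ↦ True,  teal ↦ False.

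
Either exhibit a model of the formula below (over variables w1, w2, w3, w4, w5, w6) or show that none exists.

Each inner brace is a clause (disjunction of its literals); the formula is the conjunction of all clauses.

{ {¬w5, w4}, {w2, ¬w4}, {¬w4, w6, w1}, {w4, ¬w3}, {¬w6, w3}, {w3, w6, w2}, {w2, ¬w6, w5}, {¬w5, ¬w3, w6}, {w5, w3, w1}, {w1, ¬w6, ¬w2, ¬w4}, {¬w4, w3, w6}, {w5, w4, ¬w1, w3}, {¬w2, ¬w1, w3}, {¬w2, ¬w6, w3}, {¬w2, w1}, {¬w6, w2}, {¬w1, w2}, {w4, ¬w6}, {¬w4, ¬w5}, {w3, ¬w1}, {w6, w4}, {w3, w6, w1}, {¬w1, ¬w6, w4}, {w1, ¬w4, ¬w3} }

Suppose w5 = False.
Suppose w2 = True.
The clause (w1) is unit, so w1 = True.
The clause (w3) is unit, so w3 = True.
The clause (w4) is unit, so w4 = True.
All clauses hold; w6 can take either value.

w1 ↦ True,  w2 ↦ True,  w3 ↦ True,  w4 ↦ True,  w5 ↦ False,  w6 ↦ False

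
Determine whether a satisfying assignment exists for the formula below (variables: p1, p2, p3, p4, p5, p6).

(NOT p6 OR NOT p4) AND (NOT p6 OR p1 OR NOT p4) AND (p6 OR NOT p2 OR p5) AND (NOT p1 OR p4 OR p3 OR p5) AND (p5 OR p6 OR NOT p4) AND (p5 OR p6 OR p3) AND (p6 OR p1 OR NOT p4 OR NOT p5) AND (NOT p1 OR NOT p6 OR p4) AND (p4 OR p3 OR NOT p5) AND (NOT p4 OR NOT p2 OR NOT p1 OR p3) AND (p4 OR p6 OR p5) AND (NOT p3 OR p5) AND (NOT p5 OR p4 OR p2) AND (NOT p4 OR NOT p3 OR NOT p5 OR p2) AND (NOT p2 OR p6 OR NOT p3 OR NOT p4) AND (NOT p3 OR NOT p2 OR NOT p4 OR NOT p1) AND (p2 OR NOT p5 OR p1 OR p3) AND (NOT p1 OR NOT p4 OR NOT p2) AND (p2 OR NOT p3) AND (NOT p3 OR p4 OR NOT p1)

Yes, satisfiable

Suppose p6 = true.
The clause (NOT p4) is unit, so p4 = false.
The clause (NOT p1) is unit, so p1 = false.
Suppose p3 = false.
The clause (NOT p5) is unit, so p5 = false.
Every clause is now satisfied; p2 is unconstrained.
A satisfying assignment: p1: false; p2: false; p3: false; p4: false; p5: false; p6: true.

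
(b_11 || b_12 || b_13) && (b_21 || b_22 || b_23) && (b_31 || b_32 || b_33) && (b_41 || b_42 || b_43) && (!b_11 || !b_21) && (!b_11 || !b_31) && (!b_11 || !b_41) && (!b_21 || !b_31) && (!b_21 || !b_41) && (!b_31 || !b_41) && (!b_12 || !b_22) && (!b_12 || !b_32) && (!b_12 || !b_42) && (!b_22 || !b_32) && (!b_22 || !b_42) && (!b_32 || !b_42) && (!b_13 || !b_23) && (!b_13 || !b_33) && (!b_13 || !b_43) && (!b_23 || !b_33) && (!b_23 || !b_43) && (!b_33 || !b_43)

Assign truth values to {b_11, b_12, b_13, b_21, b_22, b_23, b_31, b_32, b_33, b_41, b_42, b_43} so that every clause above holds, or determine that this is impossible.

Suppose b_11 = false.
Suppose b_12 = true.
Unit clause (!b_22) forces b_22 = false.
Unit clause (!b_32) forces b_32 = false.
Unit clause (!b_42) forces b_42 = false.
Suppose b_21 = true.
Unit clause (!b_31) forces b_31 = false.
Unit clause (b_33) forces b_33 = true.
Unit clause (!b_41) forces b_41 = false.
Unit clause (b_43) forces b_43 = true.
That conflicts with the unit clause (!b_43).
That branch fails; take b_21 = false instead.
Unit clause (b_23) forces b_23 = true.
Unit clause (!b_13) forces b_13 = false.
Unit clause (!b_33) forces b_33 = false.
Unit clause (b_31) forces b_31 = true.
Unit clause (!b_41) forces b_41 = false.
Unit clause (b_43) forces b_43 = true.
That conflicts with the unit clause (!b_43).
Neither b_21 = true nor b_21 = false works.
That branch fails; take b_12 = false instead.
Unit clause (b_13) forces b_13 = true.
Unit clause (!b_23) forces b_23 = false.
Unit clause (!b_33) forces b_33 = false.
Unit clause (!b_43) forces b_43 = false.
Suppose b_21 = true.
Unit clause (!b_31) forces b_31 = false.
Unit clause (b_32) forces b_32 = true.
Unit clause (!b_41) forces b_41 = false.
Unit clause (b_42) forces b_42 = true.
That conflicts with the unit clause (!b_42).
That branch fails; take b_21 = false instead.
Unit clause (b_22) forces b_22 = true.
Unit clause (!b_32) forces b_32 = false.
Unit clause (b_31) forces b_31 = true.
Unit clause (!b_41) forces b_41 = false.
Unit clause (b_42) forces b_42 = true.
That conflicts with the unit clause (!b_42).
Neither b_21 = true nor b_21 = false works.
Neither b_12 = true nor b_12 = false works.
That branch fails; take b_11 = true instead.
Unit clause (!b_21) forces b_21 = false.
Unit clause (!b_31) forces b_31 = false.
Unit clause (!b_41) forces b_41 = false.
Suppose b_22 = true.
Unit clause (!b_12) forces b_12 = false.
Unit clause (!b_32) forces b_32 = false.
Unit clause (b_33) forces b_33 = true.
Unit clause (!b_42) forces b_42 = false.
Unit clause (b_43) forces b_43 = true.
That conflicts with the unit clause (!b_43).
That branch fails; take b_22 = false instead.
Unit clause (b_23) forces b_23 = true.
Unit clause (!b_13) forces b_13 = false.
Unit clause (!b_33) forces b_33 = false.
Unit clause (b_32) forces b_32 = true.
Unit clause (!b_12) forces b_12 = false.
Unit clause (!b_42) forces b_42 = false.
Unit clause (b_43) forces b_43 = true.
That conflicts with the unit clause (!b_43).
Neither b_22 = true nor b_22 = false works.
Neither b_11 = true nor b_11 = false works.

UNSATISFIABLE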